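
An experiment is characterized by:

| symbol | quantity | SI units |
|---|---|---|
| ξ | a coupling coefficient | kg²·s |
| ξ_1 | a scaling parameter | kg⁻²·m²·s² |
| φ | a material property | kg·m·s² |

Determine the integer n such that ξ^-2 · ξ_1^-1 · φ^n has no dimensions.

2

Balance the M exponent: (1)·n from φ, plus −2·(2) − (-2) = -2 from the rest, must sum to zero.
n − 2 = 0, so n = 2.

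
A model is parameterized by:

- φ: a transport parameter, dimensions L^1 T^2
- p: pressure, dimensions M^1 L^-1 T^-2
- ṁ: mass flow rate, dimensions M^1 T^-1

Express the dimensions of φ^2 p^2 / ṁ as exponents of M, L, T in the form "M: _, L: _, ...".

Collect each base-dimension exponent across the product:
  M: 2·(0) + 2·(1) − (1) = 1
  L: 2·(1) + 2·(-1) − (0) = 0
  T: 2·(2) + 2·(-2) − (-1) = 1
So the dimensions are [M T].

M: 1, L: 0, T: 1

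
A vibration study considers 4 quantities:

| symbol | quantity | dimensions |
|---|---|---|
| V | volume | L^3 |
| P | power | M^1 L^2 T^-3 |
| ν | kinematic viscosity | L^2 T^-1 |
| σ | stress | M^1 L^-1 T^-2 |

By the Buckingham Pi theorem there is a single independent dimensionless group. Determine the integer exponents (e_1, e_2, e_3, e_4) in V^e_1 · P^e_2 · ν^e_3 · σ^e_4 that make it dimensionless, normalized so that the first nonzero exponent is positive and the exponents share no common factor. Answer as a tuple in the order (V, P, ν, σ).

M: e_1·(0) + e_2·(1) + e_3·(0) + e_4·(1) = 0
L: e_1·(3) + e_2·(2) + e_3·(2) + e_4·(-1) = 0
T: e_1·(0) + e_2·(-3) + e_3·(-1) + e_4·(-2) = 0
Solving this homogeneous linear system for the smallest-integer solution (first nonzero entry positive) gives (1, -3, 3, 3).

(1, -3, 3, 3)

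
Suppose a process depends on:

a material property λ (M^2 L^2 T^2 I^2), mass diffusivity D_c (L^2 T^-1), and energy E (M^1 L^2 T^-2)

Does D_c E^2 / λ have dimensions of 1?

Sum the exponent of each base dimension across the product:
  M: −[λ]_M + [D_c]_M + 2·[E]_M = −(2) + (0) + 2·(1) = 0
  L: −[λ]_L + [D_c]_L + 2·[E]_L = −(2) + (2) + 2·(2) = 4
  T: −[λ]_T + [D_c]_T + 2·[E]_T = −(2) + (-1) + 2·(-2) = -7
  I: −[λ]_I + [D_c]_I + 2·[E]_I = −(2) + (0) + 2·(0) = -2
Net dimensions [L⁴ T⁻⁷ I⁻²] ≠ [1] — not dimensionless.

no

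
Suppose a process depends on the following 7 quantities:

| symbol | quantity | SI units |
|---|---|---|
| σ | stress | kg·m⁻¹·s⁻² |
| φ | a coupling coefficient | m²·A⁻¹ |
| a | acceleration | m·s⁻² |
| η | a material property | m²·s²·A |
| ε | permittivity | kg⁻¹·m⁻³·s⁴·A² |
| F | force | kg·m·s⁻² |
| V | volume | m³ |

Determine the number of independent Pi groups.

There are 7 variables and 4 base dimensions (M, L, T, I).
The dimension matrix has rank 4.
Independent dimensionless groups: 7 − 4 = 3.

3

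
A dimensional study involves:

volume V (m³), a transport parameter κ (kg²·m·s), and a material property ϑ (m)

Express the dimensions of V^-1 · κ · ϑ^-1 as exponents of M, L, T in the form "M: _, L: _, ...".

Collect each base-dimension exponent across the product:
  M: −(0) + (2) − (0) = 2
  L: −(3) + (1) − (1) = -3
  T: −(0) + (1) − (0) = 1
So the dimensions are [M² L⁻³ T].

M: 2, L: -3, T: 1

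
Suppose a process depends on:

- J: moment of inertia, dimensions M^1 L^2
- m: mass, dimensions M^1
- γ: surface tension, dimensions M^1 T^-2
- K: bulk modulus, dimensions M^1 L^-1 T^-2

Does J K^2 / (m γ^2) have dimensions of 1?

Sum the exponent of each base dimension across the product:
  M: [J]_M − [m]_M − 2·[γ]_M + 2·[K]_M = (1) − (1) − 2·(1) + 2·(1) = 0
  L: [J]_L − [m]_L − 2·[γ]_L + 2·[K]_L = (2) − (0) − 2·(0) + 2·(-1) = 0
  T: [J]_T − [m]_T − 2·[γ]_T + 2·[K]_T = (0) − (0) − 2·(-2) + 2·(-2) = 0
All base exponents vanish — dimensionless.

yes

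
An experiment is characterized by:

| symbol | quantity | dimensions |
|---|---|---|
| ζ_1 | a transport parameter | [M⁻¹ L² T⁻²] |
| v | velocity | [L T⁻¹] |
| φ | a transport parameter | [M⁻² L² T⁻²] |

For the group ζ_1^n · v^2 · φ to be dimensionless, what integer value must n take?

-2

Balance the M exponent: (-1)·n from ζ_1, plus 2·(0) + (-2) = -2 from the rest, must sum to zero.
−n − 2 = 0, so n = -2.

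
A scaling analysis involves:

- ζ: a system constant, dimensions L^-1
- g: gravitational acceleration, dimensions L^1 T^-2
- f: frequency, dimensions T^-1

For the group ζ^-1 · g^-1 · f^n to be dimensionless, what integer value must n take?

2

Balance the T exponent: (-1)·n from f, plus −(0) − (-2) = 2 from the rest, must sum to zero.
−n + 2 = 0, so n = 2.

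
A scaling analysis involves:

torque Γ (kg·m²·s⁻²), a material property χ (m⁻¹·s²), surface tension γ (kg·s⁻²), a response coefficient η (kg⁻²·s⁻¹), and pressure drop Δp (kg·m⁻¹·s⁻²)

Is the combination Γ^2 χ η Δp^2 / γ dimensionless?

Sum the exponent of each base dimension across the product:
  M: 2·[Γ]_M + [χ]_M − [γ]_M + [η]_M + 2·[Δp]_M = 2·(1) + (0) − (1) + (-2) + 2·(1) = 1
  L: 2·[Γ]_L + [χ]_L − [γ]_L + [η]_L + 2·[Δp]_L = 2·(2) + (-1) − (0) + (0) + 2·(-1) = 1
  T: 2·[Γ]_T + [χ]_T − [γ]_T + [η]_T + 2·[Δp]_T = 2·(-2) + (2) − (-2) + (-1) + 2·(-2) = -5
Net dimensions [M L T⁻⁵] ≠ [1] — not dimensionless.

no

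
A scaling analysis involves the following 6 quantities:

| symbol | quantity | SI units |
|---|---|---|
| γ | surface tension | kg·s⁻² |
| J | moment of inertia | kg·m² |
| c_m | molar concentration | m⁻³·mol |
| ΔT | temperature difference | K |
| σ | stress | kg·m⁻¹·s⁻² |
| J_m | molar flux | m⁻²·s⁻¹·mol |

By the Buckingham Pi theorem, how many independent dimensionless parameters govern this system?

There are 6 variables and 5 base dimensions (M, L, T, Θ, N).
The dimension matrix has rank 5.
Independent dimensionless groups: 6 − 5 = 1.

1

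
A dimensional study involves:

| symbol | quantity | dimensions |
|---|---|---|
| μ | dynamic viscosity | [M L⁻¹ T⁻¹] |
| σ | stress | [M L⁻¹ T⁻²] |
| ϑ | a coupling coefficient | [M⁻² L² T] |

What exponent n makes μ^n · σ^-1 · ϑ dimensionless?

Balance the M exponent: (1)·n from μ, plus −(1) + (-2) = -3 from the rest, must sum to zero.
n − 3 = 0, so n = 3.

3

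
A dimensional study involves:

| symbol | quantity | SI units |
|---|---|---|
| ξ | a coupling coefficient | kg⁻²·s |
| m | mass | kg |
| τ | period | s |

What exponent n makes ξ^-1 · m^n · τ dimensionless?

Balance the M exponent: (1)·n from m, plus −(-2) + (0) = 2 from the rest, must sum to zero.
n + 2 = 0, so n = -2.

-2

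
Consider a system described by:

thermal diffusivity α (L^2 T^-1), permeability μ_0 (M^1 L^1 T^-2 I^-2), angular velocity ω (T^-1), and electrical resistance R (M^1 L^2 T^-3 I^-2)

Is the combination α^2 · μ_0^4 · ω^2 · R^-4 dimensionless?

yes

Sum the exponent of each base dimension across the product:
  M: 2·[α]_M + 4·[μ_0]_M + 2·[ω]_M − 4·[R]_M = 2·(0) + 4·(1) + 2·(0) − 4·(1) = 0
  L: 2·[α]_L + 4·[μ_0]_L + 2·[ω]_L − 4·[R]_L = 2·(2) + 4·(1) + 2·(0) − 4·(2) = 0
  T: 2·[α]_T + 4·[μ_0]_T + 2·[ω]_T − 4·[R]_T = 2·(-1) + 4·(-2) + 2·(-1) − 4·(-3) = 0
  I: 2·[α]_I + 4·[μ_0]_I + 2·[ω]_I − 4·[R]_I = 2·(0) + 4·(-2) + 2·(0) − 4·(-2) = 0
All base exponents vanish — dimensionless.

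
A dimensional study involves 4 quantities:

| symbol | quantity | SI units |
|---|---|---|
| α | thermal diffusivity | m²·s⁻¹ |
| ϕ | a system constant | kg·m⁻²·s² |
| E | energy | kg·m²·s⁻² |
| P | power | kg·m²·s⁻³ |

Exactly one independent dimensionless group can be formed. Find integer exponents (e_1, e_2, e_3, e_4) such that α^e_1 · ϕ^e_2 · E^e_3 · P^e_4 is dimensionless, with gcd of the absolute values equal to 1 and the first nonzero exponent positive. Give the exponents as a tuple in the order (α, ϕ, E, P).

(2, 1, -3, 2)

M: e_1·(0) + e_2·(1) + e_3·(1) + e_4·(1) = 0
L: e_1·(2) + e_2·(-2) + e_3·(2) + e_4·(2) = 0
T: e_1·(-1) + e_2·(2) + e_3·(-2) + e_4·(-3) = 0
Solving this homogeneous linear system for the smallest-integer solution (first nonzero entry positive) gives (2, 1, -3, 2).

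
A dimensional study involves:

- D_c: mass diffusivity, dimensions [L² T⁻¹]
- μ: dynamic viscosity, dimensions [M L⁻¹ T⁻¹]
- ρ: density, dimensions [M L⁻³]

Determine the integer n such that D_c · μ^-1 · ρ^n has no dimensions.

1

Balance the M exponent: (1)·n from ρ, plus (0) − (1) = -1 from the rest, must sum to zero.
n − 1 = 0, so n = 1.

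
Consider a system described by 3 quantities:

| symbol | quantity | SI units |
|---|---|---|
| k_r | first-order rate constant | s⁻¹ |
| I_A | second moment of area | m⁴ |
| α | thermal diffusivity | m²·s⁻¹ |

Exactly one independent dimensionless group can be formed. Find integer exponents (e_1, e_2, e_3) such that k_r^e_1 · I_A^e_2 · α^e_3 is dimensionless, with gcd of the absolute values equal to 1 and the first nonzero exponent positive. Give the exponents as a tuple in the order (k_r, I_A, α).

L: e_1·(0) + e_2·(4) + e_3·(2) = 0
T: e_1·(-1) + e_2·(0) + e_3·(-1) = 0
Solving this homogeneous linear system for the smallest-integer solution (first nonzero entry positive) gives (2, 1, -2).

(2, 1, -2)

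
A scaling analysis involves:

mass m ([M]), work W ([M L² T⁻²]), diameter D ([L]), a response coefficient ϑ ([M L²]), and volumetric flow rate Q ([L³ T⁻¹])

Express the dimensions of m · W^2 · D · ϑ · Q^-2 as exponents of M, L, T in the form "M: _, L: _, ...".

Collect each base-dimension exponent across the product:
  M: (1) + 2·(1) + (0) + (1) − 2·(0) = 4
  L: (0) + 2·(2) + (1) + (2) − 2·(3) = 1
  T: (0) + 2·(-2) + (0) + (0) − 2·(-1) = -2
So the dimensions are [M⁴ L T⁻²].

M: 4, L: 1, T: -2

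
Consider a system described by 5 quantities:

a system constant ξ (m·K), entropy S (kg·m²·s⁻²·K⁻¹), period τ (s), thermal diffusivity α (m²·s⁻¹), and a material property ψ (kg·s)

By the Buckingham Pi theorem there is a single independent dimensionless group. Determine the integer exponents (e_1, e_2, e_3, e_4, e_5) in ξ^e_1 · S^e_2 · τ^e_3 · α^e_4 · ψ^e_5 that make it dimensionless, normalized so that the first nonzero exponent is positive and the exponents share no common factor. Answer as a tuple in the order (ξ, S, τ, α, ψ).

M: e_1·(0) + e_2·(1) + e_3·(0) + e_4·(0) + e_5·(1) = 0
L: e_1·(1) + e_2·(2) + e_3·(0) + e_4·(2) + e_5·(0) = 0
T: e_1·(0) + e_2·(-2) + e_3·(1) + e_4·(-1) + e_5·(1) = 0
Θ: e_1·(1) + e_2·(-1) + e_3·(0) + e_4·(0) + e_5·(0) = 0
Solving this homogeneous linear system for the smallest-integer solution (first nonzero entry positive) gives (2, 2, 3, -3, -2).

(2, 2, 3, -3, -2)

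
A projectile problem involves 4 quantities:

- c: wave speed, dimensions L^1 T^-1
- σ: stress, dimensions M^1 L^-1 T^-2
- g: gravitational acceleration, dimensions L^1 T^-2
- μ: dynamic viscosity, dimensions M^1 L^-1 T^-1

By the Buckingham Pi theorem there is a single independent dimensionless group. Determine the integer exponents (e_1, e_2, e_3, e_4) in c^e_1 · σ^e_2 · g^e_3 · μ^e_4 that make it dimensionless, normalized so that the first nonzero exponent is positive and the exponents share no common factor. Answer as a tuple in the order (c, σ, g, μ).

(1, 1, -1, -1)

M: e_1·(0) + e_2·(1) + e_3·(0) + e_4·(1) = 0
L: e_1·(1) + e_2·(-1) + e_3·(1) + e_4·(-1) = 0
T: e_1·(-1) + e_2·(-2) + e_3·(-2) + e_4·(-1) = 0
Solving this homogeneous linear system for the smallest-integer solution (first nonzero entry positive) gives (1, 1, -1, -1).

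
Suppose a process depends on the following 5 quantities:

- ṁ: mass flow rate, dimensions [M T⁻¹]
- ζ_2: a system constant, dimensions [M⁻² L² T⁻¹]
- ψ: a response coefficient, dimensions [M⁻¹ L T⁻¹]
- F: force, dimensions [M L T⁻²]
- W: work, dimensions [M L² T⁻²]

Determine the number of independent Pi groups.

2

There are 5 variables and 3 base dimensions (M, L, T).
The dimension matrix has rank 3.
Independent dimensionless groups: 5 − 3 = 2.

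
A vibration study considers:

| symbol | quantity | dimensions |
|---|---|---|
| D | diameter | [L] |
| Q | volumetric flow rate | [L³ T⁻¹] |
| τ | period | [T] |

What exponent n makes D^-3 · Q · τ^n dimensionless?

Balance the T exponent: (1)·n from τ, plus −3·(0) + (-1) = -1 from the rest, must sum to zero.
n − 1 = 0, so n = 1.

1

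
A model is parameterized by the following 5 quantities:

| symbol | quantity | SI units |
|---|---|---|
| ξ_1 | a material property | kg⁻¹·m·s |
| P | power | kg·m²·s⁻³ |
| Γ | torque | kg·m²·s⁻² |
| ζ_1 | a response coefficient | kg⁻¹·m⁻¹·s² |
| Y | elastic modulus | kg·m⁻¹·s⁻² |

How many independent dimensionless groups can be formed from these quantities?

2

There are 5 variables and 3 base dimensions (M, L, T).
The dimension matrix has rank 3.
Independent dimensionless groups: 5 − 3 = 2.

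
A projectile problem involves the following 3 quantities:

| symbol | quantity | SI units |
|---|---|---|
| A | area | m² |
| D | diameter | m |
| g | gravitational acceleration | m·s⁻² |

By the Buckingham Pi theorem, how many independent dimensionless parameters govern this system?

1

There are 3 variables and 2 base dimensions (L, T).
The dimension matrix has rank 2.
Independent dimensionless groups: 3 − 2 = 1.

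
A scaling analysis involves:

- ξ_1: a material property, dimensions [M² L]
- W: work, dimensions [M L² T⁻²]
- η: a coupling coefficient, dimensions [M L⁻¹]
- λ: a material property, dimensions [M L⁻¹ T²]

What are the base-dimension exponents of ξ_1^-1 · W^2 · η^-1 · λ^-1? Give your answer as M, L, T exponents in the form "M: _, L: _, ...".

M: -2, L: 5, T: -6

Collect each base-dimension exponent across the product:
  M: −(2) + 2·(1) − (1) − (1) = -2
  L: −(1) + 2·(2) − (-1) − (-1) = 5
  T: −(0) + 2·(-2) − (0) − (2) = -6
So the dimensions are [M⁻² L⁵ T⁻⁶].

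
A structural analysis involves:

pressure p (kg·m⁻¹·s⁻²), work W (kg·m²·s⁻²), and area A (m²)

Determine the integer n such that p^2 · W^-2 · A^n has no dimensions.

Balance the L exponent: (2)·n from A, plus 2·(-1) − 2·(2) = -6 from the rest, must sum to zero.
2n − 6 = 0, so n = 3.

3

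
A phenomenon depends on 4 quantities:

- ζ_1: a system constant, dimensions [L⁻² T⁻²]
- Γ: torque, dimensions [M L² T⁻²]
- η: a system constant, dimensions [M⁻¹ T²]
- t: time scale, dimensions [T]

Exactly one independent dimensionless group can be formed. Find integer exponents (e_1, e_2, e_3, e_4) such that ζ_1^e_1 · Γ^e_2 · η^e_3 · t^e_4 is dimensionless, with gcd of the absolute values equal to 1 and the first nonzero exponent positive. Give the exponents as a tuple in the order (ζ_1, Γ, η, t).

M: e_1·(0) + e_2·(1) + e_3·(-1) + e_4·(0) = 0
L: e_1·(-2) + e_2·(2) + e_3·(0) + e_4·(0) = 0
T: e_1·(-2) + e_2·(-2) + e_3·(2) + e_4·(1) = 0
Solving this homogeneous linear system for the smallest-integer solution (first nonzero entry positive) gives (1, 1, 1, 2).

(1, 1, 1, 2)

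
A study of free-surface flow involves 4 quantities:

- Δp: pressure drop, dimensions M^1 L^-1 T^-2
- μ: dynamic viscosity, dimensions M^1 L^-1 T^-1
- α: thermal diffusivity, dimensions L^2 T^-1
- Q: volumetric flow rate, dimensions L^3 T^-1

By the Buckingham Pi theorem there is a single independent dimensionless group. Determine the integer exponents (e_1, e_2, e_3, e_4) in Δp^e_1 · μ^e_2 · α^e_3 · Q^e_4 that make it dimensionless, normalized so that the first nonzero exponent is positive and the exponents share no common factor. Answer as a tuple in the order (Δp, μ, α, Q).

(1, -1, -3, 2)

M: e_1·(1) + e_2·(1) + e_3·(0) + e_4·(0) = 0
L: e_1·(-1) + e_2·(-1) + e_3·(2) + e_4·(3) = 0
T: e_1·(-2) + e_2·(-1) + e_3·(-1) + e_4·(-1) = 0
Solving this homogeneous linear system for the smallest-integer solution (first nonzero entry positive) gives (1, -1, -3, 2).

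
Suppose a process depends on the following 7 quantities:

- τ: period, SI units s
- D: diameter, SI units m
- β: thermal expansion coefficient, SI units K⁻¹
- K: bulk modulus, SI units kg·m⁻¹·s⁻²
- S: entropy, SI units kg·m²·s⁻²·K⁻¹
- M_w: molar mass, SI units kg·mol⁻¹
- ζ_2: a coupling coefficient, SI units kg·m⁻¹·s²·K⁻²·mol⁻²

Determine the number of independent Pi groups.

2

There are 7 variables and 5 base dimensions (M, L, T, Θ, N).
The dimension matrix has rank 5.
Independent dimensionless groups: 7 − 5 = 2.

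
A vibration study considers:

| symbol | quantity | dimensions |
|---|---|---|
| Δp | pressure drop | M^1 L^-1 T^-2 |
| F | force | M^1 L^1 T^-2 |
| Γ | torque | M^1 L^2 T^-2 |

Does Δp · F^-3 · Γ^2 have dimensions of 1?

yes

Sum the exponent of each base dimension across the product:
  M: [Δp]_M − 3·[F]_M + 2·[Γ]_M = (1) − 3·(1) + 2·(1) = 0
  L: [Δp]_L − 3·[F]_L + 2·[Γ]_L = (-1) − 3·(1) + 2·(2) = 0
  T: [Δp]_T − 3·[F]_T + 2·[Γ]_T = (-2) − 3·(-2) + 2·(-2) = 0
All base exponents vanish — dimensionless.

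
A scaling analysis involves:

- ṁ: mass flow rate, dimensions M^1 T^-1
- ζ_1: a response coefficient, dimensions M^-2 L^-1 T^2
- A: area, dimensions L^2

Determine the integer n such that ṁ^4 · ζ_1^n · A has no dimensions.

2

Balance the M exponent: (-2)·n from ζ_1, plus 4·(1) + (0) = 4 from the rest, must sum to zero.
-2n + 4 = 0, so n = 2.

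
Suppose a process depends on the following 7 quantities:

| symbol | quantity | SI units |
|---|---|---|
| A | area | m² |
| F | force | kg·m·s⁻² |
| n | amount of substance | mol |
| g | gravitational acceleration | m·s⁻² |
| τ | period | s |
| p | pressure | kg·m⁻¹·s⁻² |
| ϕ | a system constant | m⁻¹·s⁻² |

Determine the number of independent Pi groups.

There are 7 variables and 4 base dimensions (M, L, T, N).
The dimension matrix has rank 4.
Independent dimensionless groups: 7 − 4 = 3.

3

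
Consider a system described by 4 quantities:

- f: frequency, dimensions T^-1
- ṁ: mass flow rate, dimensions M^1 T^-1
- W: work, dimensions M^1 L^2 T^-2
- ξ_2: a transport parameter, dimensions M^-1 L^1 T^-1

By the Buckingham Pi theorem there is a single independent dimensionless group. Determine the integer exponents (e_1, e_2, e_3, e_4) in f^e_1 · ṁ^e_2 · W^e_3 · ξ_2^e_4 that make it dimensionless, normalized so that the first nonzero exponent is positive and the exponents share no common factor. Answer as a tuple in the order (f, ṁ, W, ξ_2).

M: e_1·(0) + e_2·(1) + e_3·(1) + e_4·(-1) = 0
L: e_1·(0) + e_2·(0) + e_3·(2) + e_4·(1) = 0
T: e_1·(-1) + e_2·(-1) + e_3·(-2) + e_4·(-1) = 0
Solving this homogeneous linear system for the smallest-integer solution (first nonzero entry positive) gives (3, -3, 1, -2).

(3, -3, 1, -2)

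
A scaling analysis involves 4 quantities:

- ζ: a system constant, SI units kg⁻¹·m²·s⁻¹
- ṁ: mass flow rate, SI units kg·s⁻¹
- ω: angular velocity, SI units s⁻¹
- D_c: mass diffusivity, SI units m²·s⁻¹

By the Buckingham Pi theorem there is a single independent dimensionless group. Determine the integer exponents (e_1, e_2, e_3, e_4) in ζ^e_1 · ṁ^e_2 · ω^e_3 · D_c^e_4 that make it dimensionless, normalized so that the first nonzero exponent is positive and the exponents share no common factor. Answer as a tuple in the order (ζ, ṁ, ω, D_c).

M: e_1·(-1) + e_2·(1) + e_3·(0) + e_4·(0) = 0
L: e_1·(2) + e_2·(0) + e_3·(0) + e_4·(2) = 0
T: e_1·(-1) + e_2·(-1) + e_3·(-1) + e_4·(-1) = 0
Solving this homogeneous linear system for the smallest-integer solution (first nonzero entry positive) gives (1, 1, -1, -1).

(1, 1, -1, -1)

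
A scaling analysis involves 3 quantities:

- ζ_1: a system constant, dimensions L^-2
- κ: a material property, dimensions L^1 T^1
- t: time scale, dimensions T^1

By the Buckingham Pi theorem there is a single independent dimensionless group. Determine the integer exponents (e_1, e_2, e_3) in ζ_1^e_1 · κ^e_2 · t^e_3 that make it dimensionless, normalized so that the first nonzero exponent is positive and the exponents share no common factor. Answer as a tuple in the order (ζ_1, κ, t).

(1, 2, -2)

L: e_1·(-2) + e_2·(1) + e_3·(0) = 0
T: e_1·(0) + e_2·(1) + e_3·(1) = 0
Solving this homogeneous linear system for the smallest-integer solution (first nonzero entry positive) gives (1, 2, -2).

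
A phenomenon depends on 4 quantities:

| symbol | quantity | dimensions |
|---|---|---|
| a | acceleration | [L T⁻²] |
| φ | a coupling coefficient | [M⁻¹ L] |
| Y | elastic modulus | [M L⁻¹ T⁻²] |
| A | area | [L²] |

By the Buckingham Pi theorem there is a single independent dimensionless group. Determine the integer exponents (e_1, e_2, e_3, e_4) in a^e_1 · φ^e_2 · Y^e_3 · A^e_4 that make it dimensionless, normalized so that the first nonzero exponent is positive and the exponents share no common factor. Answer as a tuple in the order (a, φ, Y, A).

M: e_1·(0) + e_2·(-1) + e_3·(1) + e_4·(0) = 0
L: e_1·(1) + e_2·(1) + e_3·(-1) + e_4·(2) = 0
T: e_1·(-2) + e_2·(0) + e_3·(-2) + e_4·(0) = 0
Solving this homogeneous linear system for the smallest-integer solution (first nonzero entry positive) gives (2, -2, -2, -1).

(2, -2, -2, -1)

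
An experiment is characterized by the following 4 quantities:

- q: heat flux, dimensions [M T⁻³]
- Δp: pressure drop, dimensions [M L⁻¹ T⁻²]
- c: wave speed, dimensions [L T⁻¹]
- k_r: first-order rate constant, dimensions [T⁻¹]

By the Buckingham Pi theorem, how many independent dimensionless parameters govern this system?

1

There are 4 variables and 3 base dimensions (M, L, T).
The dimension matrix has rank 3.
Independent dimensionless groups: 4 − 3 = 1.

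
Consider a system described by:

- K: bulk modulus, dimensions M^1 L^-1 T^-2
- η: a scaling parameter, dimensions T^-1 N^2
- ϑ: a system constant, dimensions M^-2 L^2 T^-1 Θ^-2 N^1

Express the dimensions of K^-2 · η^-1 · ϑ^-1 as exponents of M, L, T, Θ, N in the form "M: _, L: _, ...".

Collect each base-dimension exponent across the product:
  M: −2·(1) − (0) − (-2) = 0
  L: −2·(-1) − (0) − (2) = 0
  T: −2·(-2) − (-1) − (-1) = 6
  Θ: −2·(0) − (0) − (-2) = 2
  N: −2·(0) − (2) − (1) = -3
So the dimensions are [T⁶ Θ² N⁻³].

M: 0, L: 0, T: 6, Θ: 2, N: -3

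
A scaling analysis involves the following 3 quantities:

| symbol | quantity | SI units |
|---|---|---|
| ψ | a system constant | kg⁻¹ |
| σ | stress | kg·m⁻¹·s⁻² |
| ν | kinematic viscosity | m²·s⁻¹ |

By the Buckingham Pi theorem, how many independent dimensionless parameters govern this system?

0

There are 3 variables and 3 base dimensions (M, L, T).
The dimension matrix has rank 3.
Independent dimensionless groups: 3 − 3 = 0.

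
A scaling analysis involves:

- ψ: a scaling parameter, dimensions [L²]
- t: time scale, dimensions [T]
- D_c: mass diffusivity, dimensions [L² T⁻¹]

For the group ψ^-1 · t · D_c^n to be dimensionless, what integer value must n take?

Balance the L exponent: (2)·n from D_c, plus −(2) + (0) = -2 from the rest, must sum to zero.
2n − 2 = 0, so n = 1.

1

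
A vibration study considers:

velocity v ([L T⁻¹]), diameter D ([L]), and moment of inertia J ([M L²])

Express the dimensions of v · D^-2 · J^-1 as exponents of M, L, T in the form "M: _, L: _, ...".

M: -1, L: -3, T: -1

Collect each base-dimension exponent across the product:
  M: (0) − 2·(0) − (1) = -1
  L: (1) − 2·(1) − (2) = -3
  T: (-1) − 2·(0) − (0) = -1
So the dimensions are [M⁻¹ L⁻³ T⁻¹].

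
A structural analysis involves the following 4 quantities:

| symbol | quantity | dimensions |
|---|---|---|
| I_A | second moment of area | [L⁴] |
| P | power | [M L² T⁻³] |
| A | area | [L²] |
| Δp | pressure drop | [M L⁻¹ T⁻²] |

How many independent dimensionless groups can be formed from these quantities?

1

There are 4 variables and 3 base dimensions (M, L, T).
The dimension matrix has rank 3.
Independent dimensionless groups: 4 − 3 = 1.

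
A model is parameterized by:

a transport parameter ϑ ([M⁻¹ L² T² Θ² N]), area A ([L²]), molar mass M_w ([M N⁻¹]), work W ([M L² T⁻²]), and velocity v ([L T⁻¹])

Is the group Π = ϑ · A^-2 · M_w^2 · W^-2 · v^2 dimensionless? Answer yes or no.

Sum the exponent of each base dimension across the product:
  M: [ϑ]_M − 2·[A]_M + 2·[M_w]_M − 2·[W]_M + 2·[v]_M = (-1) − 2·(0) + 2·(1) − 2·(1) + 2·(0) = -1
  L: [ϑ]_L − 2·[A]_L + 2·[M_w]_L − 2·[W]_L + 2·[v]_L = (2) − 2·(2) + 2·(0) − 2·(2) + 2·(1) = -4
  T: [ϑ]_T − 2·[A]_T + 2·[M_w]_T − 2·[W]_T + 2·[v]_T = (2) − 2·(0) + 2·(0) − 2·(-2) + 2·(-1) = 4
  Θ: [ϑ]_Θ − 2·[A]_Θ + 2·[M_w]_Θ − 2·[W]_Θ + 2·[v]_Θ = (2) − 2·(0) + 2·(0) − 2·(0) + 2·(0) = 2
  N: [ϑ]_N − 2·[A]_N + 2·[M_w]_N − 2·[W]_N + 2·[v]_N = (1) − 2·(0) + 2·(-1) − 2·(0) + 2·(0) = -1
Net dimensions [M⁻¹ L⁻⁴ T⁴ Θ² N⁻¹] ≠ [1] — not dimensionless.

no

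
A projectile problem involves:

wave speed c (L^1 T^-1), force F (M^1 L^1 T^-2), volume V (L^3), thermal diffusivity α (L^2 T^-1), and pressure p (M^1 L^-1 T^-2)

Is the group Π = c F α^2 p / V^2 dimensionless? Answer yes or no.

Sum the exponent of each base dimension across the product:
  M: [c]_M + [F]_M − 2·[V]_M + 2·[α]_M + [p]_M = (0) + (1) − 2·(0) + 2·(0) + (1) = 2
  L: [c]_L + [F]_L − 2·[V]_L + 2·[α]_L + [p]_L = (1) + (1) − 2·(3) + 2·(2) + (-1) = -1
  T: [c]_T + [F]_T − 2·[V]_T + 2·[α]_T + [p]_T = (-1) + (-2) − 2·(0) + 2·(-1) + (-2) = -7
Net dimensions [M² L⁻¹ T⁻⁷] ≠ [1] — not dimensionless.

no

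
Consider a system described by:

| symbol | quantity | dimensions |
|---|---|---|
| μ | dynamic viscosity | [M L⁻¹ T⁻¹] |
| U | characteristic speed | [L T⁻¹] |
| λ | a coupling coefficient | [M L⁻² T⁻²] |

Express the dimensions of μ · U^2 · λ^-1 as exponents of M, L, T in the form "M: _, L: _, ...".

M: 0, L: 3, T: -1

Collect each base-dimension exponent across the product:
  M: (1) + 2·(0) − (1) = 0
  L: (-1) + 2·(1) − (-2) = 3
  T: (-1) + 2·(-1) − (-2) = -1
So the dimensions are [L³ T⁻¹].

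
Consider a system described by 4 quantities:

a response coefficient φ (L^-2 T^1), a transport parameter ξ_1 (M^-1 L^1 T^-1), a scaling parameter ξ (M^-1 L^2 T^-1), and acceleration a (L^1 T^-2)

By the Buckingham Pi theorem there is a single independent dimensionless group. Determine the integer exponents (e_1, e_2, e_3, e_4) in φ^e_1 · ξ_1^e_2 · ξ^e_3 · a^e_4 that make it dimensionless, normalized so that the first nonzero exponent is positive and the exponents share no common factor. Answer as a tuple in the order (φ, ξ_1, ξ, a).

(2, -3, 3, 1)

M: e_1·(0) + e_2·(-1) + e_3·(-1) + e_4·(0) = 0
L: e_1·(-2) + e_2·(1) + e_3·(2) + e_4·(1) = 0
T: e_1·(1) + e_2·(-1) + e_3·(-1) + e_4·(-2) = 0
Solving this homogeneous linear system for the smallest-integer solution (first nonzero entry positive) gives (2, -3, 3, 1).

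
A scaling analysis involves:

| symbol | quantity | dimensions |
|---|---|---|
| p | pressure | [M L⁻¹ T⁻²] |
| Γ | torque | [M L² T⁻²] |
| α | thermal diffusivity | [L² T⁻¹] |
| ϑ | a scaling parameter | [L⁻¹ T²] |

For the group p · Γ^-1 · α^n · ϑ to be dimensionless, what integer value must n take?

2

Balance the L exponent: (2)·n from α, plus (-1) − (2) + (-1) = -4 from the rest, must sum to zero.
2n − 4 = 0, so n = 2.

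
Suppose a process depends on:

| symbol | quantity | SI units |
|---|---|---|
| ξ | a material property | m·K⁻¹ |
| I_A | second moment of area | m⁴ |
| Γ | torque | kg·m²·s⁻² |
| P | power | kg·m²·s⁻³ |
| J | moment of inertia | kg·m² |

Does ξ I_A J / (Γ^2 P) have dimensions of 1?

Sum the exponent of each base dimension across the product:
  M: [ξ]_M + [I_A]_M − 2·[Γ]_M − [P]_M + [J]_M = (0) + (0) − 2·(1) − (1) + (1) = -2
  L: [ξ]_L + [I_A]_L − 2·[Γ]_L − [P]_L + [J]_L = (1) + (4) − 2·(2) − (2) + (2) = 1
  T: [ξ]_T + [I_A]_T − 2·[Γ]_T − [P]_T + [J]_T = (0) + (0) − 2·(-2) − (-3) + (0) = 7
  Θ: [ξ]_Θ + [I_A]_Θ − 2·[Γ]_Θ − [P]_Θ + [J]_Θ = (-1) + (0) − 2·(0) − (0) + (0) = -1
Net dimensions [M⁻² L T⁷ Θ⁻¹] ≠ [1] — not dimensionless.

no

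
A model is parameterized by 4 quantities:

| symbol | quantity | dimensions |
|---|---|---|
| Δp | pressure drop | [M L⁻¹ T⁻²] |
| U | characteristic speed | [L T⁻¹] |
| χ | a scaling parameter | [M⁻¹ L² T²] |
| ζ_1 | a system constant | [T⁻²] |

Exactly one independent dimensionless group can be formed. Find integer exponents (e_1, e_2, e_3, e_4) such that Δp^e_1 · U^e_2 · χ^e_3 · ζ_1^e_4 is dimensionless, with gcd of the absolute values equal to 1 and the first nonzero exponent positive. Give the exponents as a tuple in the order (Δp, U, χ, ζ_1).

M: e_1·(1) + e_2·(0) + e_3·(-1) + e_4·(0) = 0
L: e_1·(-1) + e_2·(1) + e_3·(2) + e_4·(0) = 0
T: e_1·(-2) + e_2·(-1) + e_3·(2) + e_4·(-2) = 0
Solving this homogeneous linear system for the smallest-integer solution (first nonzero entry positive) gives (2, -2, 2, 1).

(2, -2, 2, 1)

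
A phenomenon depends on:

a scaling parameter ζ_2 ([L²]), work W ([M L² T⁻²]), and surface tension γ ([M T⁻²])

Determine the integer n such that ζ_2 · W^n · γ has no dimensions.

-1

Balance the M exponent: (1)·n from W, plus (0) + (1) = 1 from the rest, must sum to zero.
n + 1 = 0, so n = -1.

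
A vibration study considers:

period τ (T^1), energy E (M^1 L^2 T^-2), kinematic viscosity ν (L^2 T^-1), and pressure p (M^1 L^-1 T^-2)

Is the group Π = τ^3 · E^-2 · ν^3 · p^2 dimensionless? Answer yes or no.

Sum the exponent of each base dimension across the product:
  M: 3·[τ]_M − 2·[E]_M + 3·[ν]_M + 2·[p]_M = 3·(0) − 2·(1) + 3·(0) + 2·(1) = 0
  L: 3·[τ]_L − 2·[E]_L + 3·[ν]_L + 2·[p]_L = 3·(0) − 2·(2) + 3·(2) + 2·(-1) = 0
  T: 3·[τ]_T − 2·[E]_T + 3·[ν]_T + 2·[p]_T = 3·(1) − 2·(-2) + 3·(-1) + 2·(-2) = 0
All base exponents vanish — dimensionless.

yes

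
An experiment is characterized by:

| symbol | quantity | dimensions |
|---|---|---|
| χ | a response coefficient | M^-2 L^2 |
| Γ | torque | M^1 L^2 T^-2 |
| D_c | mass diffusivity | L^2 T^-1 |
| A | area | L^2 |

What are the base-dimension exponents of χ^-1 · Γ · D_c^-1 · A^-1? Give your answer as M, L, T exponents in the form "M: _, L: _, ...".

Collect each base-dimension exponent across the product:
  M: −(-2) + (1) − (0) − (0) = 3
  L: −(2) + (2) − (2) − (2) = -4
  T: −(0) + (-2) − (-1) − (0) = -1
So the dimensions are [M³ L⁻⁴ T⁻¹].

M: 3, L: -4, T: -1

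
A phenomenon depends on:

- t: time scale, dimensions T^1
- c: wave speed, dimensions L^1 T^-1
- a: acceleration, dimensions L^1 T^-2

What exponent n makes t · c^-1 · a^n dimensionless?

Balance the L exponent: (1)·n from a, plus (0) − (1) = -1 from the rest, must sum to zero.
n − 1 = 0, so n = 1.

1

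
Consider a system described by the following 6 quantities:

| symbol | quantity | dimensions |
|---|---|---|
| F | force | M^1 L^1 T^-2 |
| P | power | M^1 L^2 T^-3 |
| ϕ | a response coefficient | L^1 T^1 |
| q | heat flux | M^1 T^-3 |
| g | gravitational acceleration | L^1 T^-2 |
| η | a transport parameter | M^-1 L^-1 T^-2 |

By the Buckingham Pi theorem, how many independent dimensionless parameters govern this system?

There are 6 variables and 3 base dimensions (M, L, T).
The dimension matrix has rank 3.
Independent dimensionless groups: 6 − 3 = 3.

3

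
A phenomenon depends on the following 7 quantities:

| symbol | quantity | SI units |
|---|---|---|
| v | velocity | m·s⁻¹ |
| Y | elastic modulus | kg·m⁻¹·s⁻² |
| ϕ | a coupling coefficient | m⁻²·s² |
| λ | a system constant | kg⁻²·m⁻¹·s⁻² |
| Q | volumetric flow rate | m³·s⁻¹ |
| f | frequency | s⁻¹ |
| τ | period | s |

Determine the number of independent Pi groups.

There are 7 variables and 3 base dimensions (M, L, T).
The dimension matrix has rank 3.
Independent dimensionless groups: 7 − 3 = 4.

4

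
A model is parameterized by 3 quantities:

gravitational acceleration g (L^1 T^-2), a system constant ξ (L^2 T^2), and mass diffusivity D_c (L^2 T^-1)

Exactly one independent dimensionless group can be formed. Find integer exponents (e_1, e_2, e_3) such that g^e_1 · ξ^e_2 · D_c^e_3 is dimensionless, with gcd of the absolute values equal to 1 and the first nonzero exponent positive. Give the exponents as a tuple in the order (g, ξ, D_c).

L: e_1·(1) + e_2·(2) + e_3·(2) = 0
T: e_1·(-2) + e_2·(2) + e_3·(-1) = 0
Solving this homogeneous linear system for the smallest-integer solution (first nonzero entry positive) gives (2, 1, -2).

(2, 1, -2)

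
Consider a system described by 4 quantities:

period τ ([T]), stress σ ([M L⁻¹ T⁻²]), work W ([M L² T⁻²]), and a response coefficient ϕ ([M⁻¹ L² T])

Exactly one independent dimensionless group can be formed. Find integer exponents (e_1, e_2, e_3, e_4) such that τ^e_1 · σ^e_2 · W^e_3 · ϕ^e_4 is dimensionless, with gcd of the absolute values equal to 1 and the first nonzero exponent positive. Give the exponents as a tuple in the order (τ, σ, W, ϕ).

M: e_1·(0) + e_2·(1) + e_3·(1) + e_4·(-1) = 0
L: e_1·(0) + e_2·(-1) + e_3·(2) + e_4·(2) = 0
T: e_1·(1) + e_2·(-2) + e_3·(-2) + e_4·(1) = 0
Solving this homogeneous linear system for the smallest-integer solution (first nonzero entry positive) gives (3, 4, -1, 3).

(3, 4, -1, 3)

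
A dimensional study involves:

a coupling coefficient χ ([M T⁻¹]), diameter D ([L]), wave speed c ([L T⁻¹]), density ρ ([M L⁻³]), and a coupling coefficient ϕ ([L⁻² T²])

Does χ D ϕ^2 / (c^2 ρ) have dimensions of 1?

no

Sum the exponent of each base dimension across the product:
  M: [χ]_M + [D]_M − 2·[c]_M − [ρ]_M + 2·[ϕ]_M = (1) + (0) − 2·(0) − (1) + 2·(0) = 0
  L: [χ]_L + [D]_L − 2·[c]_L − [ρ]_L + 2·[ϕ]_L = (0) + (1) − 2·(1) − (-3) + 2·(-2) = -2
  T: [χ]_T + [D]_T − 2·[c]_T − [ρ]_T + 2·[ϕ]_T = (-1) + (0) − 2·(-1) − (0) + 2·(2) = 5
Net dimensions [L⁻² T⁵] ≠ [1] — not dimensionless.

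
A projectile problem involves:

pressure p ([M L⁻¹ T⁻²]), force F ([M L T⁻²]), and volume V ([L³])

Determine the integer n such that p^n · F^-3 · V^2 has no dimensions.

Balance the M exponent: (1)·n from p, plus −3·(1) + 2·(0) = -3 from the rest, must sum to zero.
n − 3 = 0, so n = 3.

3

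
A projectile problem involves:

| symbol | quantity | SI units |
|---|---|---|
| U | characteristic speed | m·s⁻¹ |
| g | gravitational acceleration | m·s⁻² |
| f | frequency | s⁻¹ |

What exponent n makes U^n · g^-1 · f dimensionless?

1

Balance the L exponent: (1)·n from U, plus −(1) + (0) = -1 from the rest, must sum to zero.
n − 1 = 0, so n = 1.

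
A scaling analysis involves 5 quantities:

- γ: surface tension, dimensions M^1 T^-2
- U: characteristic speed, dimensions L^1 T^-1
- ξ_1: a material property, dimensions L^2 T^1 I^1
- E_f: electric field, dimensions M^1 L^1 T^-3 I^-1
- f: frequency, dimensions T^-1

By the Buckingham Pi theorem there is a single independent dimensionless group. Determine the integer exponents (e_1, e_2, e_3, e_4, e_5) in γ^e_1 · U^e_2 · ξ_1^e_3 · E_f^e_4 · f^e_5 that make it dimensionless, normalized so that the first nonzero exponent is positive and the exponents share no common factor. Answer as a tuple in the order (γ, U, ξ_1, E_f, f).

M: e_1·(1) + e_2·(0) + e_3·(0) + e_4·(1) + e_5·(0) = 0
L: e_1·(0) + e_2·(1) + e_3·(2) + e_4·(1) + e_5·(0) = 0
T: e_1·(-2) + e_2·(-1) + e_3·(1) + e_4·(-3) + e_5·(-1) = 0
I: e_1·(0) + e_2·(0) + e_3·(1) + e_4·(-1) + e_5·(0) = 0
Solving this homogeneous linear system for the smallest-integer solution (first nonzero entry positive) gives (1, 3, -1, -1, -3).

(1, 3, -1, -1, -3)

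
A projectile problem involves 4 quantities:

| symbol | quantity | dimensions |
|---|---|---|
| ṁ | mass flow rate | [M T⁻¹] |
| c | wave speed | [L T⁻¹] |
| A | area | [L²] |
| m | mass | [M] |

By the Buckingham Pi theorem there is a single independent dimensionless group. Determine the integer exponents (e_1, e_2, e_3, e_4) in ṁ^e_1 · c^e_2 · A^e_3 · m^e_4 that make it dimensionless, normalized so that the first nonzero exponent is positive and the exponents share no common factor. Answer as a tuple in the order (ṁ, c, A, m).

(2, -2, 1, -2)

M: e_1·(1) + e_2·(0) + e_3·(0) + e_4·(1) = 0
L: e_1·(0) + e_2·(1) + e_3·(2) + e_4·(0) = 0
T: e_1·(-1) + e_2·(-1) + e_3·(0) + e_4·(0) = 0
Solving this homogeneous linear system for the smallest-integer solution (first nonzero entry positive) gives (2, -2, 1, -2).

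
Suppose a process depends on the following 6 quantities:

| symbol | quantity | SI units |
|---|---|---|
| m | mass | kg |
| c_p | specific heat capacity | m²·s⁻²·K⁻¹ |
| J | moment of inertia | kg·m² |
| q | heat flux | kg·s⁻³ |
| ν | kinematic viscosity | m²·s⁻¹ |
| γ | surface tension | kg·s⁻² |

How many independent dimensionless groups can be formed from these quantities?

2

There are 6 variables and 4 base dimensions (M, L, T, Θ).
The dimension matrix has rank 4.
Independent dimensionless groups: 6 − 4 = 2.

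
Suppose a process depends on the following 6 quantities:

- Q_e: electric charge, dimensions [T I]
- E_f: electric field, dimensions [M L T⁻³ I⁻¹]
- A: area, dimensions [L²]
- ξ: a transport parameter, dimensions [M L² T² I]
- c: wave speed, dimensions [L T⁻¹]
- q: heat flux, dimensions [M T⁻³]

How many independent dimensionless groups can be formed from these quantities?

2

There are 6 variables and 4 base dimensions (M, L, T, I).
The dimension matrix has rank 4.
Independent dimensionless groups: 6 − 4 = 2.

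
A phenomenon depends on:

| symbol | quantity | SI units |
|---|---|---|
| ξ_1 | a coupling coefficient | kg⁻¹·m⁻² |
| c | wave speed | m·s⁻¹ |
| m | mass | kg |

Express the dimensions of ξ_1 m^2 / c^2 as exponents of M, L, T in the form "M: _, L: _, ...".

M: 1, L: -4, T: 2

Collect each base-dimension exponent across the product:
  M: (-1) − 2·(0) + 2·(1) = 1
  L: (-2) − 2·(1) + 2·(0) = -4
  T: (0) − 2·(-1) + 2·(0) = 2
So the dimensions are [M L⁻⁴ T²].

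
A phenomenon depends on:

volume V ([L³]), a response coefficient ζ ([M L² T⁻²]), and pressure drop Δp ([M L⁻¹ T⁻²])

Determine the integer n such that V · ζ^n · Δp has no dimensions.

Balance the M exponent: (1)·n from ζ, plus (0) + (1) = 1 from the rest, must sum to zero.
n + 1 = 0, so n = -1.

-1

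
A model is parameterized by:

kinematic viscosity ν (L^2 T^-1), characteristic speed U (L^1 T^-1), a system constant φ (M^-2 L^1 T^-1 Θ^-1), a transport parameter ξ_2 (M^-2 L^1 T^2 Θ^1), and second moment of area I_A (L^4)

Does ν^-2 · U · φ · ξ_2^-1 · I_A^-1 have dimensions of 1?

no

Sum the exponent of each base dimension across the product:
  M: −2·[ν]_M + [U]_M + [φ]_M − [ξ_2]_M − [I_A]_M = −2·(0) + (0) + (-2) − (-2) − (0) = 0
  L: −2·[ν]_L + [U]_L + [φ]_L − [ξ_2]_L − [I_A]_L = −2·(2) + (1) + (1) − (1) − (4) = -7
  T: −2·[ν]_T + [U]_T + [φ]_T − [ξ_2]_T − [I_A]_T = −2·(-1) + (-1) + (-1) − (2) − (0) = -2
  Θ: −2·[ν]_Θ + [U]_Θ + [φ]_Θ − [ξ_2]_Θ − [I_A]_Θ = −2·(0) + (0) + (-1) − (1) − (0) = -2
Net dimensions [L⁻⁷ T⁻² Θ⁻²] ≠ [1] — not dimensionless.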